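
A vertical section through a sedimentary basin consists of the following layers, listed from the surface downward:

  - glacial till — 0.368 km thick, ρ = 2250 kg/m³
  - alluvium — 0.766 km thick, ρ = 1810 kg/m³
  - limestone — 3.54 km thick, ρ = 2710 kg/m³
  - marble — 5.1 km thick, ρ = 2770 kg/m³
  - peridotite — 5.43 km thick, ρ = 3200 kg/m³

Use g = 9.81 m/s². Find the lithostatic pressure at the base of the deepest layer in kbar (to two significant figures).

4.2 kbar

glacial till: 2250 kg/m³ × 9.81 m/s² × 368 m = 8.123×10^6 Pa = 0.08123 kbar
alluvium: 1810 kg/m³ × 9.81 m/s² × 766 m = 1.360×10^7 Pa = 0.1360 kbar
limestone: 2710 kg/m³ × 9.81 m/s² × 3540 m = 9.411×10^7 Pa = 0.9411 kbar
marble: 2770 kg/m³ × 9.81 m/s² × 5100 m = 1.386×10^8 Pa = 1.386 kbar
peridotite: 3200 kg/m³ × 9.81 m/s² × 5430 m = 1.705×10^8 Pa = 1.705 kbar
Total = 0.08123 + 0.1360 + 0.9411 + 1.386 + 1.705 = 4.2488 kbar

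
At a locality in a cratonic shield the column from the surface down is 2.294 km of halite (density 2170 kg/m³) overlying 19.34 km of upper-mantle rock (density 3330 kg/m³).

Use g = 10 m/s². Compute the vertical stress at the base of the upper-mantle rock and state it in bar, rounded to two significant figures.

halite: 2170 kg/m³ × 10 m/s² × 2294 m = 4.978×10^7 Pa = 497.8 bar
upper-mantle rock: 3330 kg/m³ × 10 m/s² × 19340 m = 6.440×10^8 Pa = 6440 bar
Total = 497.8 + 6440 = 6938.0 bar

6900 bar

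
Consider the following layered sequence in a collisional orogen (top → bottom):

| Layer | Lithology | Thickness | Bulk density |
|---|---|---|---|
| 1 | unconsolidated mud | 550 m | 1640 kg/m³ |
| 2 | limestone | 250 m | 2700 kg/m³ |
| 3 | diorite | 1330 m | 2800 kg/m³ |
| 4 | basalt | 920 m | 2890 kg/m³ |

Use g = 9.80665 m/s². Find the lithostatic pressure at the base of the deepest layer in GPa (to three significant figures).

0.0781 GPa

unconsolidated mud: 1640 kg/m³ × 9.80665 m/s² × 550 m = 8.846×10^6 Pa = 8.846×10^-3 GPa
limestone: 2700 kg/m³ × 9.80665 m/s² × 250 m = 6.619×10^6 Pa = 6.619×10^-3 GPa
diorite: 2800 kg/m³ × 9.80665 m/s² × 1330 m = 3.652×10^7 Pa = 0.03652 GPa
basalt: 2890 kg/m³ × 9.80665 m/s² × 920 m = 2.607×10^7 Pa = 0.02607 GPa
Total = 8.846×10^-3 + 6.619×10^-3 + 0.03652 + 0.02607 = 0.078059 GPa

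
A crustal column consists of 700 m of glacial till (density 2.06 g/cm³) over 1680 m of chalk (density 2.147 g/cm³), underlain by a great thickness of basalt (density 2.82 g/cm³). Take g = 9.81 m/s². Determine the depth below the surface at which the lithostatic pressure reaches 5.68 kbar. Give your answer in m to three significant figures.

21100 m

Pressure at base of upper layers: 2060×9.81×700 + 2147×9.81×1680 = 4.953×10^7 Pa = 0.4953 kbar
Remaining pressure to be supplied by basalt: 5.680×10^8 − 4.953×10^7 = 5.185×10^8 Pa
Additional depth in basalt = 5.185×10^8 Pa / (2820 kg/m³ × 9.81 m/s²) = 18742 m
Total depth = 2380 m + 18742 m = 21122 m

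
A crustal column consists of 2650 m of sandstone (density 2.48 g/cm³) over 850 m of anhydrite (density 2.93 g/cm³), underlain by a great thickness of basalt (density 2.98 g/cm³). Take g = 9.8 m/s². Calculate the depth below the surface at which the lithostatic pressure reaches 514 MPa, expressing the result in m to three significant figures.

18100 m

Pressure at base of upper layers: 2480×9.8×2650 + 2930×9.8×850 = 8.881×10^7 Pa = 88.81 MPa
Remaining pressure to be supplied by basalt: 5.140×10^8 − 8.881×10^7 = 4.252×10^8 Pa
Additional depth in basalt = 4.252×10^8 Pa / (2980 kg/m³ × 9.8 m/s²) = 14559 m
Total depth = 3500 m + 14559 m = 18059 m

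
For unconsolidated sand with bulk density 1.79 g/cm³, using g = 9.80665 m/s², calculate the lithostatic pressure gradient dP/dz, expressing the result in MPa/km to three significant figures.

17.6 MPa/km

dP/dz = ρg = 1790 kg/m³ × 9.80665 m/s² = 17554 Pa/m
= 17554 Pa/m × (1 MPa/km / 1000.0 Pa/m) = 17.554 MPa/km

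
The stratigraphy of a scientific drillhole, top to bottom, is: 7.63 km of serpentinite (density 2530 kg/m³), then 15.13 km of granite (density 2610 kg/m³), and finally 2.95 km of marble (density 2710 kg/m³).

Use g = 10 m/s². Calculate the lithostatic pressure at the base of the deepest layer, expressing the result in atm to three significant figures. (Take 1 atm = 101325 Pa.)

6590 atm

serpentinite: 2530 kg/m³ × 10 m/s² × 7630 m = 1.930×10^8 Pa = 1905 atm
granite: 2610 kg/m³ × 10 m/s² × 15130 m = 3.949×10^8 Pa = 3897 atm
marble: 2710 kg/m³ × 10 m/s² × 2950 m = 7.995×10^7 Pa = 789.0 atm
Total = 1905 + 3897 + 789.0 = 6591.4 atm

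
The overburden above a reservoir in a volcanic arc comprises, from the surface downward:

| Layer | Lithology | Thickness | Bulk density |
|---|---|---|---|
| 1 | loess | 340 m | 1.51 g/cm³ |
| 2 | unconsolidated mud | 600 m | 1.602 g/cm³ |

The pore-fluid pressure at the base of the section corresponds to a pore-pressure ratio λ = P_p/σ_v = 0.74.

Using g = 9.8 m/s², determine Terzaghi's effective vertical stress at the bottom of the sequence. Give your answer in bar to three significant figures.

37.6 bar

Overburden (lithostatic) stress σ_v:
loess: 1510 kg/m³ × 9.8 m/s² × 340 m = 5.031×10^6 Pa = 5.031 MPa
unconsolidated mud: 1602 kg/m³ × 9.8 m/s² × 600 m = 9.420×10^6 Pa = 9.420 MPa
Total = 5.031 + 9.420 = 14.451 MPa
Pore pressure P_p = λ·σ_v = 0.74 × 14.45 MPa = 10.69 MPa
Effective stress σ' = σ_v − P_p = 14.45 − 10.69 = 3.7573 MPa = 37.573 bar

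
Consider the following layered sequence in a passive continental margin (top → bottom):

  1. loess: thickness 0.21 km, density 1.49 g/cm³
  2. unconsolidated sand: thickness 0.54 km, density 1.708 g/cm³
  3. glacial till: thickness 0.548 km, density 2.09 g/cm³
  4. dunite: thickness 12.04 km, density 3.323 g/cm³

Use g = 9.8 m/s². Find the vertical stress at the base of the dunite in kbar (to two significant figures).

4.2 kbar

loess: 1490 kg/m³ × 9.8 m/s² × 210 m = 3.066×10^6 Pa = 0.03066 kbar
unconsolidated sand: 1708 kg/m³ × 9.8 m/s² × 540 m = 9.039×10^6 Pa = 0.09039 kbar
glacial till: 2090 kg/m³ × 9.8 m/s² × 548 m = 1.122×10^7 Pa = 0.1122 kbar
dunite: 3323 kg/m³ × 9.8 m/s² × 12040 m = 3.921×10^8 Pa = 3.921 kbar
Total = 0.03066 + 0.09039 + 0.1122 + 3.921 = 4.1542 kbar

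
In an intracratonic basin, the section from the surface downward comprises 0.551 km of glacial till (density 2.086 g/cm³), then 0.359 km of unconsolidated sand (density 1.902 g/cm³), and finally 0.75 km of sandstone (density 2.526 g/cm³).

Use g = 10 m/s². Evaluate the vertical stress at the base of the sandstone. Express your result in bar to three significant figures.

373 bar

glacial till: 2086 kg/m³ × 10 m/s² × 551 m = 1.149×10^7 Pa = 114.9 bar
unconsolidated sand: 1902 kg/m³ × 10 m/s² × 359 m = 6.828×10^6 Pa = 68.28 bar
sandstone: 2526 kg/m³ × 10 m/s² × 750 m = 1.895×10^7 Pa = 189.4 bar
Total = 114.9 + 68.28 + 189.4 = 372.67 bar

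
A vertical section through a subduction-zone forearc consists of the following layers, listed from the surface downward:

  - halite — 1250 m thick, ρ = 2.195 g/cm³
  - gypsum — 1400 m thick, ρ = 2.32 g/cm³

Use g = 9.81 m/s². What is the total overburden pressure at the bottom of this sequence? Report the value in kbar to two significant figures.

halite: 2195 kg/m³ × 9.81 m/s² × 1250 m = 2.692×10^7 Pa = 0.2692 kbar
gypsum: 2320 kg/m³ × 9.81 m/s² × 1400 m = 3.186×10^7 Pa = 0.3186 kbar
Total = 0.2692 + 0.3186 = 0.58779 kbar

0.59 kbar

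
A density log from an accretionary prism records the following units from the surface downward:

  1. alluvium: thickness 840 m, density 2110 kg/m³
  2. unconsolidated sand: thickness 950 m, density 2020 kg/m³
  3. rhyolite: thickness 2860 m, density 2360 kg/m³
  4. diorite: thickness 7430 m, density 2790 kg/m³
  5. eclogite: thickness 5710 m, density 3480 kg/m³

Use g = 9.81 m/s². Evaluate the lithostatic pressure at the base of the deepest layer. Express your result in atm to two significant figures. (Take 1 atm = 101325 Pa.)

alluvium: 2110 kg/m³ × 9.81 m/s² × 840 m = 1.739×10^7 Pa = 171.6 atm
unconsolidated sand: 2020 kg/m³ × 9.81 m/s² × 950 m = 1.883×10^7 Pa = 185.8 atm
rhyolite: 2360 kg/m³ × 9.81 m/s² × 2860 m = 6.621×10^7 Pa = 653.5 atm
diorite: 2790 kg/m³ × 9.81 m/s² × 7430 m = 2.034×10^8 Pa = 2007 atm
eclogite: 3480 kg/m³ × 9.81 m/s² × 5710 m = 1.949×10^8 Pa = 1924 atm
Total = 171.6 + 185.8 + 653.5 + 2007 + 1924 = 4941.7 atm

4900 atm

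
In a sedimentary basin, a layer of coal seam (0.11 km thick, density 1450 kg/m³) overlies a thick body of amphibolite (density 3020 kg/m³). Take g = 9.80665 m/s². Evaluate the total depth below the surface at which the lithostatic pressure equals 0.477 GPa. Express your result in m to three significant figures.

16200 m

Pressure at base of upper layers: 1450×9.80665×110 = 1.564×10^6 Pa = 1.564×10^-3 GPa
Remaining pressure to be supplied by amphibolite: 4.770×10^8 − 1.564×10^6 = 4.754×10^8 Pa
Additional depth in amphibolite = 4.754×10^8 Pa / (3020 kg/m³ × 9.80665 m/s²) = 16053 m
Total depth = 110 m + 16053 m = 16163 m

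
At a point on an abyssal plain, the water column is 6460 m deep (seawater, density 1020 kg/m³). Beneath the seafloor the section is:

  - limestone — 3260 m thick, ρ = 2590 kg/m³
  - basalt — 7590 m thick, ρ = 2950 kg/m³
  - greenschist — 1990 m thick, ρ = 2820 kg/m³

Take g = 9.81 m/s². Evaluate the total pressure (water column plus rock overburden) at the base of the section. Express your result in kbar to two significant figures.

4.2 kbar

seawater: 1020 kg/m³ × 9.81 m/s² × 6460 m = 6.464×10^7 Pa = 0.6464 kbar
limestone: 2590 kg/m³ × 9.81 m/s² × 3260 m = 8.283×10^7 Pa = 0.8283 kbar
basalt: 2950 kg/m³ × 9.81 m/s² × 7590 m = 2.197×10^8 Pa = 2.197 kbar
greenschist: 2820 kg/m³ × 9.81 m/s² × 1990 m = 5.505×10^7 Pa = 0.5505 kbar
Total = 0.6464 + 0.8283 + 2.197 + 0.5505 = 4.2217 kbar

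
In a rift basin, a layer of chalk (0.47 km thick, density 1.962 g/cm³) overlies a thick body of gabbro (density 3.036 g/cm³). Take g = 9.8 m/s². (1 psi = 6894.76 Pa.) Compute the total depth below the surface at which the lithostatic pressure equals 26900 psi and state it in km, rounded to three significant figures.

Pressure at base of upper layers: 1962×9.8×470 = 9.037×10^6 Pa = 1311 psi
Remaining pressure to be supplied by gabbro: 1.855×10^8 − 9.037×10^6 = 1.764×10^8 Pa
Additional depth in gabbro = 1.764×10^8 Pa / (3036 kg/m³ × 9.8 m/s²) = 5929.9 m
Total depth = 470 m + 5929.9 m = 6399.9 m
= 6.3999 km

6.40 km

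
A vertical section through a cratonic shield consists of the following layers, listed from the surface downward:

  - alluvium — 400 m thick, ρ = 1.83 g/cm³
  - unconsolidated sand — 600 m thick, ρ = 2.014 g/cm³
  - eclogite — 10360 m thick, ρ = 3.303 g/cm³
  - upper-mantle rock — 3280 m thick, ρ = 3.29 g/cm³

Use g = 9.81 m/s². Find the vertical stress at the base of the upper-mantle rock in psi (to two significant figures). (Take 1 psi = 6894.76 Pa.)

alluvium: 1830 kg/m³ × 9.81 m/s² × 400 m = 7.181×10^6 Pa = 1042 psi
unconsolidated sand: 2014 kg/m³ × 9.81 m/s² × 600 m = 1.185×10^7 Pa = 1719 psi
eclogite: 3303 kg/m³ × 9.81 m/s² × 10360 m = 3.357×10^8 Pa = 48688 psi
upper-mantle rock: 3290 kg/m³ × 9.81 m/s² × 3280 m = 1.059×10^8 Pa = 15354 psi
Total = 1042 + 1719 + 48688 + 15354 = 66802 psi

67000 psi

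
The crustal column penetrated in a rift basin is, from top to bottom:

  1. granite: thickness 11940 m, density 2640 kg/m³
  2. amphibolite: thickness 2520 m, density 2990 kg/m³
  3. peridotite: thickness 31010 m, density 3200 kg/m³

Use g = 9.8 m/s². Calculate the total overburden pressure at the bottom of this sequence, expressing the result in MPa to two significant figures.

granite: 2640 kg/m³ × 9.8 m/s² × 11940 m = 3.089×10^8 Pa = 308.9 MPa
amphibolite: 2990 kg/m³ × 9.8 m/s² × 2520 m = 7.384×10^7 Pa = 73.84 MPa
peridotite: 3200 kg/m³ × 9.8 m/s² × 31010 m = 9.725×10^8 Pa = 972.5 MPa
Total = 308.9 + 73.84 + 972.5 = 1355.2 MPa

1400 MPa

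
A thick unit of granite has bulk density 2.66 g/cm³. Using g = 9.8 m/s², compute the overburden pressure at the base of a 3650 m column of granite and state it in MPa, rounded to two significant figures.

granite: 2660 kg/m³ × 9.8 m/s² × 3650 m = 9.515×10^7 Pa = 95.15 MPa

95 MPa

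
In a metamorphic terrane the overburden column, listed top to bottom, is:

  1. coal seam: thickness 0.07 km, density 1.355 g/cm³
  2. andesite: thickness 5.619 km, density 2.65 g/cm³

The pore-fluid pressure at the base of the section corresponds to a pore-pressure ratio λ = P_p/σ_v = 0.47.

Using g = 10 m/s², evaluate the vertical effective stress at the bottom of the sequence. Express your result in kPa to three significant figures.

79400 kPa

Overburden (lithostatic) stress σ_v:
coal seam: 1355 kg/m³ × 10 m/s² × 70 m = 9.485×10^5 Pa = 0.9485 MPa
andesite: 2650 kg/m³ × 10 m/s² × 5619 m = 1.489×10^8 Pa = 148.9 MPa
Total = 0.9485 + 148.9 = 149.85 MPa
Pore pressure P_p = λ·σ_v = 0.47 × 149.9 MPa = 70.43 MPa
Effective stress σ' = σ_v − P_p = 149.9 − 70.43 = 79.422 MPa = 79422 kPa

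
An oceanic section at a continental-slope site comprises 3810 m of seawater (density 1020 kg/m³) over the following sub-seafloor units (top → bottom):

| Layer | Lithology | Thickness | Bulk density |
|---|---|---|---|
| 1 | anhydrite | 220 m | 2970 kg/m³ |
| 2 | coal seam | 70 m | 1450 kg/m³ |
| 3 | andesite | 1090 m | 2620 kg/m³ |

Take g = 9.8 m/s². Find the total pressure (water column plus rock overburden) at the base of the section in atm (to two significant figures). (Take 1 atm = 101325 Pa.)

730 atm

seawater: 1020 kg/m³ × 9.8 m/s² × 3810 m = 3.808×10^7 Pa = 375.9 atm
anhydrite: 2970 kg/m³ × 9.8 m/s² × 220 m = 6.403×10^6 Pa = 63.20 atm
coal seam: 1450 kg/m³ × 9.8 m/s² × 70 m = 9.947×10^5 Pa = 9.817 atm
andesite: 2620 kg/m³ × 9.8 m/s² × 1090 m = 2.799×10^7 Pa = 276.2 atm
Total = 375.9 + 63.20 + 9.817 + 276.2 = 725.09 atm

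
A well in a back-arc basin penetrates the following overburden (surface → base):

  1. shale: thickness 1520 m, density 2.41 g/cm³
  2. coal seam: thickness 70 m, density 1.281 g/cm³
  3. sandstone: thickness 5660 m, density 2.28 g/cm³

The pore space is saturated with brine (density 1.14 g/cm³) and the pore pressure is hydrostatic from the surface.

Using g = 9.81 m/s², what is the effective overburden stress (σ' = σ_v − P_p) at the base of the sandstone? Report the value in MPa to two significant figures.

82 MPa

Overburden (lithostatic) stress σ_v:
shale: 2410 kg/m³ × 9.81 m/s² × 1520 m = 3.594×10^7 Pa = 35.94 MPa
coal seam: 1281 kg/m³ × 9.81 m/s² × 70 m = 8.797×10^5 Pa = 0.8797 MPa
sandstone: 2280 kg/m³ × 9.81 m/s² × 5660 m = 1.266×10^8 Pa = 126.6 MPa
Total = 35.94 + 0.8797 + 126.6 = 163.41 MPa
Pore pressure P_p = 1140 kg/m³ × 9.81 m/s² × 7250 m = 8.108×10^7 Pa = 81.08 MPa
Effective stress σ' = σ_v − P_p = 163.4 − 81.08 = 82.332 MPa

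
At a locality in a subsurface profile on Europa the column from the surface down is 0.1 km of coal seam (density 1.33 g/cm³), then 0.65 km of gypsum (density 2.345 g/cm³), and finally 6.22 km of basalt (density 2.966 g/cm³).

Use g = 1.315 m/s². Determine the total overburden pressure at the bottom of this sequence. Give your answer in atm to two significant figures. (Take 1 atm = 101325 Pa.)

coal seam: 1330 kg/m³ × 1.315 m/s² × 100 m = 1.749×10^5 Pa = 1.726 atm
gypsum: 2345 kg/m³ × 1.315 m/s² × 650 m = 2.004×10^6 Pa = 19.78 atm
basalt: 2966 kg/m³ × 1.315 m/s² × 6220 m = 2.426×10^7 Pa = 239.4 atm
Total = 1.726 + 19.78 + 239.4 = 260.93 atm

260 atm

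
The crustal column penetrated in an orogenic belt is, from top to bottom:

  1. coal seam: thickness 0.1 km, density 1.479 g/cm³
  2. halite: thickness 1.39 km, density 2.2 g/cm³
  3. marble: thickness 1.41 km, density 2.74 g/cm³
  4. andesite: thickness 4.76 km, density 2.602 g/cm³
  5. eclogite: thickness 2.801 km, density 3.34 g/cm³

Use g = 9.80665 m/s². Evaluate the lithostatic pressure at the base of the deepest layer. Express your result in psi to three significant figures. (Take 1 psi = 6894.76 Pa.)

coal seam: 1479 kg/m³ × 9.80665 m/s² × 100 m = 1.450×10^6 Pa = 210.4 psi
halite: 2200 kg/m³ × 9.80665 m/s² × 1390 m = 2.999×10^7 Pa = 4349 psi
marble: 2740 kg/m³ × 9.80665 m/s² × 1410 m = 3.789×10^7 Pa = 5495 psi
andesite: 2602 kg/m³ × 9.80665 m/s² × 4760 m = 1.215×10^8 Pa = 17616 psi
eclogite: 3340 kg/m³ × 9.80665 m/s² × 2801 m = 9.174×10^7 Pa = 13306 psi
Total = 210.4 + 4349 + 5495 + 17616 + 13306 = 40978 psi

41000 psi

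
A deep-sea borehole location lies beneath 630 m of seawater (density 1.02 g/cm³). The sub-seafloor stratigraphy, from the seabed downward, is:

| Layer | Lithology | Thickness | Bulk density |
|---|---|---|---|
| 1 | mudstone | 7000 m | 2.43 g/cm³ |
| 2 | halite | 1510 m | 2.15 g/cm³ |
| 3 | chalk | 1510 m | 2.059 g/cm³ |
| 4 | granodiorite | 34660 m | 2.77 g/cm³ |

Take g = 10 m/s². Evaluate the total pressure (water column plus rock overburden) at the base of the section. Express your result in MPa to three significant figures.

seawater: 1020 kg/m³ × 10 m/s² × 630 m = 6.426×10^6 Pa = 6.426 MPa
mudstone: 2430 kg/m³ × 10 m/s² × 7000 m = 1.701×10^8 Pa = 170.1 MPa
halite: 2150 kg/m³ × 10 m/s² × 1510 m = 3.247×10^7 Pa = 32.47 MPa
chalk: 2059 kg/m³ × 10 m/s² × 1510 m = 3.109×10^7 Pa = 31.09 MPa
granodiorite: 2770 kg/m³ × 10 m/s² × 34660 m = 9.601×10^8 Pa = 960.1 MPa
Total = 6.426 + 170.1 + 32.47 + 31.09 + 960.1 = 1200.2 MPa

1200 MPa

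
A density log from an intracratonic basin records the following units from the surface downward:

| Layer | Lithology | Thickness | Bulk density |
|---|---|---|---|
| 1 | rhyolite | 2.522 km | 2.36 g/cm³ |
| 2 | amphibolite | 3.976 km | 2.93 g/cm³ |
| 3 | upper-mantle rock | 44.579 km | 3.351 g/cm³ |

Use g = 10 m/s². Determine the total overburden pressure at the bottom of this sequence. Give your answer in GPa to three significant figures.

1.67 GPa

rhyolite: 2360 kg/m³ × 10 m/s² × 2522 m = 5.952×10^7 Pa = 0.05952 GPa
amphibolite: 2930 kg/m³ × 10 m/s² × 3976 m = 1.165×10^8 Pa = 0.1165 GPa
upper-mantle rock: 3351 kg/m³ × 10 m/s² × 44579 m = 1.494×10^9 Pa = 1.494 GPa
Total = 0.05952 + 0.1165 + 1.494 = 1.6699 GPa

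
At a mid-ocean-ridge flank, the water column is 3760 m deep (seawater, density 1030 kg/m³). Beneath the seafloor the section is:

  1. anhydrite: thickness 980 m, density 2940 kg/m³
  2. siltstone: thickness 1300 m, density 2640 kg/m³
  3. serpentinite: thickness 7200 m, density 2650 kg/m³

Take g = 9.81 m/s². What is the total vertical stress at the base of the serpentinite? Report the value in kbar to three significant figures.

2.87 kbar

seawater: 1030 kg/m³ × 9.81 m/s² × 3760 m = 3.799×10^7 Pa = 0.3799 kbar
anhydrite: 2940 kg/m³ × 9.81 m/s² × 980 m = 2.826×10^7 Pa = 0.2826 kbar
siltstone: 2640 kg/m³ × 9.81 m/s² × 1300 m = 3.367×10^7 Pa = 0.3367 kbar
serpentinite: 2650 kg/m³ × 9.81 m/s² × 7200 m = 1.872×10^8 Pa = 1.872 kbar
Total = 0.3799 + 0.2826 + 0.3367 + 1.872 = 2.8710 kbar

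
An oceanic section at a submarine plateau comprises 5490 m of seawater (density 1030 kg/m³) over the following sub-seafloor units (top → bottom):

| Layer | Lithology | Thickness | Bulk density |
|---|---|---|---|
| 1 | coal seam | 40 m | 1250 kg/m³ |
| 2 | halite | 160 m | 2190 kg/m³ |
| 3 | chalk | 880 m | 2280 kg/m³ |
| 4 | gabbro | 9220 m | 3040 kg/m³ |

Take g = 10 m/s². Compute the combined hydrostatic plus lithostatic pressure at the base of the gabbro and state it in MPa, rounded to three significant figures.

seawater: 1030 kg/m³ × 10 m/s² × 5490 m = 5.655×10^7 Pa = 56.55 MPa
coal seam: 1250 kg/m³ × 10 m/s² × 40 m = 5.000×10^5 Pa = 0.5000 MPa
halite: 2190 kg/m³ × 10 m/s² × 160 m = 3.504×10^6 Pa = 3.504 MPa
chalk: 2280 kg/m³ × 10 m/s² × 880 m = 2.006×10^7 Pa = 20.06 MPa
gabbro: 3040 kg/m³ × 10 m/s² × 9220 m = 2.803×10^8 Pa = 280.3 MPa
Total = 56.55 + 0.5000 + 3.504 + 20.06 + 280.3 = 360.90 MPa

361 MPa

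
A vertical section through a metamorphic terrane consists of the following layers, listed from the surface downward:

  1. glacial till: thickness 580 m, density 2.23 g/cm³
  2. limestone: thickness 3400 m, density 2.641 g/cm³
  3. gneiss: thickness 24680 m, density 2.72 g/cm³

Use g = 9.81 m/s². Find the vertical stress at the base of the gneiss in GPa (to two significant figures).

0.76 GPa

glacial till: 2230 kg/m³ × 9.81 m/s² × 580 m = 1.269×10^7 Pa = 0.01269 GPa
limestone: 2641 kg/m³ × 9.81 m/s² × 3400 m = 8.809×10^7 Pa = 0.08809 GPa
gneiss: 2720 kg/m³ × 9.81 m/s² × 24680 m = 6.585×10^8 Pa = 0.6585 GPa
Total = 0.01269 + 0.08809 + 0.6585 = 0.75932 GPa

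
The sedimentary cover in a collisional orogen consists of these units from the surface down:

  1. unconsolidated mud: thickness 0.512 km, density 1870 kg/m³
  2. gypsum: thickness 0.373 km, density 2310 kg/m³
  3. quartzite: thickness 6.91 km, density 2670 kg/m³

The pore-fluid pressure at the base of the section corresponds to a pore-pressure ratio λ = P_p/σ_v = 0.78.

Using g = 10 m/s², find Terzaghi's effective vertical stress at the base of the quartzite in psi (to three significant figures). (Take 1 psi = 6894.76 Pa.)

Overburden (lithostatic) stress σ_v:
unconsolidated mud: 1870 kg/m³ × 10 m/s² × 512 m = 9.574×10^6 Pa = 9.574 MPa
gypsum: 2310 kg/m³ × 10 m/s² × 373 m = 8.616×10^6 Pa = 8.616 MPa
quartzite: 2670 kg/m³ × 10 m/s² × 6910 m = 1.845×10^8 Pa = 184.5 MPa
Total = 9.574 + 8.616 + 184.5 = 202.69 MPa
Pore pressure P_p = λ·σ_v = 0.78 × 202.7 MPa = 158.1 MPa
Effective stress σ' = σ_v − P_p = 202.7 − 158.1 = 44.591 MPa = 6467.4 psi

6470 psi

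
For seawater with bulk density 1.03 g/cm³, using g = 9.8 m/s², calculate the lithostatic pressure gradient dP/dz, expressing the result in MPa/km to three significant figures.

10.1 MPa/km

dP/dz = ρg = 1030 kg/m³ × 9.8 m/s² = 10094 Pa/m
= 10094 Pa/m × (1 MPa/km / 1000.0 Pa/m) = 10.094 MPa/km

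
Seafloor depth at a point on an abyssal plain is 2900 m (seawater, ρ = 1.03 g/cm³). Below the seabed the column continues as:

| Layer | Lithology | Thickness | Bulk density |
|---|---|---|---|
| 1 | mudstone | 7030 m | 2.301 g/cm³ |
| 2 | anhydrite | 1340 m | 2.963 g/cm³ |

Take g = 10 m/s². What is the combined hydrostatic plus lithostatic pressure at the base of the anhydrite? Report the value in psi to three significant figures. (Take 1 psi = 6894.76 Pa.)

33600 psi

seawater: 1030 kg/m³ × 10 m/s² × 2900 m = 2.987×10^7 Pa = 4332 psi
mudstone: 2301 kg/m³ × 10 m/s² × 7030 m = 1.618×10^8 Pa = 23461 psi
anhydrite: 2963 kg/m³ × 10 m/s² × 1340 m = 3.970×10^7 Pa = 5759 psi
Total = 4332 + 23461 + 5759 = 33552 psi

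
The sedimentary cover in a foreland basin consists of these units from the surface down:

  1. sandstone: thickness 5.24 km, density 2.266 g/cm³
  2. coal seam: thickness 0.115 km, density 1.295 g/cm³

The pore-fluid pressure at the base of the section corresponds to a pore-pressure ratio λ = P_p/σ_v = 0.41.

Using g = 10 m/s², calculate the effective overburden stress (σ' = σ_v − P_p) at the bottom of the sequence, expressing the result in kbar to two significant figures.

0.71 kbar

Overburden (lithostatic) stress σ_v:
sandstone: 2266 kg/m³ × 10 m/s² × 5240 m = 1.187×10^8 Pa = 118.7 MPa
coal seam: 1295 kg/m³ × 10 m/s² × 115 m = 1.489×10^6 Pa = 1.489 MPa
Total = 118.7 + 1.489 = 120.23 MPa
Pore pressure P_p = λ·σ_v = 0.41 × 120.2 MPa = 49.29 MPa
Effective stress σ' = σ_v − P_p = 120.2 − 49.29 = 70.934 MPa = 0.70934 kbar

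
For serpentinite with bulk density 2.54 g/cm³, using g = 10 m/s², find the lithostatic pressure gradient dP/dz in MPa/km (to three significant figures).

25.4 MPa/km

dP/dz = ρg = 2540 kg/m³ × 10 m/s² = 25400 Pa/m
= 25400 Pa/m × (1 MPa/km / 1000.0 Pa/m) = 25.400 MPa/km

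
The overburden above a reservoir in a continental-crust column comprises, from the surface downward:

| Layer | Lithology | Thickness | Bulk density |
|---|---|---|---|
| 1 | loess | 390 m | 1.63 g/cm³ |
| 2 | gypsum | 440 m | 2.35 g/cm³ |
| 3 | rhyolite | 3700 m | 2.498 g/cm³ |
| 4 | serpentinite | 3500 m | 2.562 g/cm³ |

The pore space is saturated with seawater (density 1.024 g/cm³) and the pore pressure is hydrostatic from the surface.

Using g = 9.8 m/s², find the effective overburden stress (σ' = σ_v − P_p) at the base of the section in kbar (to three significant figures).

Overburden (lithostatic) stress σ_v:
loess: 1630 kg/m³ × 9.8 m/s² × 390 m = 6.230×10^6 Pa = 6.230 MPa
gypsum: 2350 kg/m³ × 9.8 m/s² × 440 m = 1.013×10^7 Pa = 10.13 MPa
rhyolite: 2498 kg/m³ × 9.8 m/s² × 3700 m = 9.058×10^7 Pa = 90.58 MPa
serpentinite: 2562 kg/m³ × 9.8 m/s² × 3500 m = 8.788×10^7 Pa = 87.88 MPa
Total = 6.230 + 10.13 + 90.58 + 87.88 = 194.82 MPa
Pore pressure P_p = 1024 kg/m³ × 9.8 m/s² × 8030 m = 8.058×10^7 Pa = 80.58 MPa
Effective stress σ' = σ_v − P_p = 194.8 − 80.58 = 114.23 MPa = 1.1423 kbar

1.14 kbar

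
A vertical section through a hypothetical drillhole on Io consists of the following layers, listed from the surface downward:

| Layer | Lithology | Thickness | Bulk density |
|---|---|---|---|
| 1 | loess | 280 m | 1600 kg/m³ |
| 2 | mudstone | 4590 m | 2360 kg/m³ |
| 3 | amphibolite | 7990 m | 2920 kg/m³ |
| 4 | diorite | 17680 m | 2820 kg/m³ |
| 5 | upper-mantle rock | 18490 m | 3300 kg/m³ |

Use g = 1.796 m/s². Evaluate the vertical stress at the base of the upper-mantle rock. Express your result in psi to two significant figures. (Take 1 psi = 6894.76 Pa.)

loess: 1600 kg/m³ × 1.796 m/s² × 280 m = 8.046×10^5 Pa = 116.7 psi
mudstone: 2360 kg/m³ × 1.796 m/s² × 4590 m = 1.945×10^7 Pa = 2822 psi
amphibolite: 2920 kg/m³ × 1.796 m/s² × 7990 m = 4.190×10^7 Pa = 6077 psi
diorite: 2820 kg/m³ × 1.796 m/s² × 17680 m = 8.954×10^7 Pa = 12987 psi
upper-mantle rock: 3300 kg/m³ × 1.796 m/s² × 18490 m = 1.096×10^8 Pa = 15894 psi
Total = 116.7 + 2822 + 6077 + 12987 + 15894 = 37897 psi

38000 psi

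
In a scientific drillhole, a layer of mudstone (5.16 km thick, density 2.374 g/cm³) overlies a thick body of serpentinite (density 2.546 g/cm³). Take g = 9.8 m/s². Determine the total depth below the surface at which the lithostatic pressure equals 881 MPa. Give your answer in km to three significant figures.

Pressure at base of upper layers: 2374×9.8×5160 = 1.200×10^8 Pa = 120.0 MPa
Remaining pressure to be supplied by serpentinite: 8.810×10^8 − 1.200×10^8 = 7.610×10^8 Pa
Additional depth in serpentinite = 7.610×10^8 Pa / (2546 kg/m³ × 9.8 m/s²) = 30498 m
Total depth = 5160 m + 30498 m = 35658 m
= 35.658 km

35.7 km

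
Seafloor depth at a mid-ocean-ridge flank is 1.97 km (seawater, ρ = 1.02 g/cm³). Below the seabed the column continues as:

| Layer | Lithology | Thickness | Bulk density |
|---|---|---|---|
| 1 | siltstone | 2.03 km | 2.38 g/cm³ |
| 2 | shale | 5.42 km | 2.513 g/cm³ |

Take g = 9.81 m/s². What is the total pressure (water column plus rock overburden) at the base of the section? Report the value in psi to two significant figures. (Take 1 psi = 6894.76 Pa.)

29000 psi

seawater: 1020 kg/m³ × 9.81 m/s² × 1970 m = 1.971×10^7 Pa = 2859 psi
siltstone: 2380 kg/m³ × 9.81 m/s² × 2030 m = 4.740×10^7 Pa = 6874 psi
shale: 2513 kg/m³ × 9.81 m/s² × 5420 m = 1.336×10^8 Pa = 19379 psi
Total = 2859 + 6874 + 19379 = 29113 psi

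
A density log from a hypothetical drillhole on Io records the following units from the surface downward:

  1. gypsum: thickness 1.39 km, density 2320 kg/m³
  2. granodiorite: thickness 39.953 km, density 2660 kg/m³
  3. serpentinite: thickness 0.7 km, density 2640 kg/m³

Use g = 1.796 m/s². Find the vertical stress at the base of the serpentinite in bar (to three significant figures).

2000 bar

gypsum: 2320 kg/m³ × 1.796 m/s² × 1390 m = 5.792×10^6 Pa = 57.92 bar
granodiorite: 2660 kg/m³ × 1.796 m/s² × 39953 m = 1.909×10^8 Pa = 1909 bar
serpentinite: 2640 kg/m³ × 1.796 m/s² × 700 m = 3.319×10^6 Pa = 33.19 bar
Total = 57.92 + 1909 + 33.19 = 1999.8 bar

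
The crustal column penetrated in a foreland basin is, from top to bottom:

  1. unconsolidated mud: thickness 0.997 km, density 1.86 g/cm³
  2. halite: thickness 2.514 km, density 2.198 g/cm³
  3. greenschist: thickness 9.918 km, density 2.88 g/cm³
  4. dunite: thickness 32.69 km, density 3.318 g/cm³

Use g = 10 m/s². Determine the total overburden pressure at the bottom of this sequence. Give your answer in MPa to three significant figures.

unconsolidated mud: 1860 kg/m³ × 10 m/s² × 997 m = 1.854×10^7 Pa = 18.54 MPa
halite: 2198 kg/m³ × 10 m/s² × 2514 m = 5.526×10^7 Pa = 55.26 MPa
greenschist: 2880 kg/m³ × 10 m/s² × 9918 m = 2.856×10^8 Pa = 285.6 MPa
dunite: 3318 kg/m³ × 10 m/s² × 32690 m = 1.085×10^9 Pa = 1085 MPa
Total = 18.54 + 55.26 + 285.6 + 1085 = 1444.1 MPa

1440 MPa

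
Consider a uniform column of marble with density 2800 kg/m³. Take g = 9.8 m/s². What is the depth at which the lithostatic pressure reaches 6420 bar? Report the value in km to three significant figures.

23.4 km

h = P/(ρg) = 6420 bar / (2800 kg/m³ × 9.8 m/s²) = 6.420×10^8 Pa / 27440 Pa/m = 23397 m
= 23.397 km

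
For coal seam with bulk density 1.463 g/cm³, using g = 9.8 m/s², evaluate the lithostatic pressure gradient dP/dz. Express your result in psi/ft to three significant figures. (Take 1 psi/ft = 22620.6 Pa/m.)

dP/dz = ρg = 1463 kg/m³ × 9.8 m/s² = 14337 Pa/m
= 14337 Pa/m × (1 psi/ft / 22621 Pa/m) = 0.63382 psi/ft

0.634 psi/ft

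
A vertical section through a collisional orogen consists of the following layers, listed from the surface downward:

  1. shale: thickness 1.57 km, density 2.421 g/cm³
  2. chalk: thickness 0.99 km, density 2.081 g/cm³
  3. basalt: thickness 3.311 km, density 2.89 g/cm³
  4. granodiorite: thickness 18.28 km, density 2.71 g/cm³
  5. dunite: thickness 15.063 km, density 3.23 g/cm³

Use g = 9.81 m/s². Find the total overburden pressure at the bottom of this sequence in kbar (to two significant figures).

shale: 2421 kg/m³ × 9.81 m/s² × 1570 m = 3.729×10^7 Pa = 0.3729 kbar
chalk: 2081 kg/m³ × 9.81 m/s² × 990 m = 2.021×10^7 Pa = 0.2021 kbar
basalt: 2890 kg/m³ × 9.81 m/s² × 3311 m = 9.387×10^7 Pa = 0.9387 kbar
granodiorite: 2710 kg/m³ × 9.81 m/s² × 18280 m = 4.860×10^8 Pa = 4.860 kbar
dunite: 3230 kg/m³ × 9.81 m/s² × 15063 m = 4.773×10^8 Pa = 4.773 kbar
Total = 0.3729 + 0.2021 + 0.9387 + 4.860 + 4.773 = 11.146 kbar

11 kbar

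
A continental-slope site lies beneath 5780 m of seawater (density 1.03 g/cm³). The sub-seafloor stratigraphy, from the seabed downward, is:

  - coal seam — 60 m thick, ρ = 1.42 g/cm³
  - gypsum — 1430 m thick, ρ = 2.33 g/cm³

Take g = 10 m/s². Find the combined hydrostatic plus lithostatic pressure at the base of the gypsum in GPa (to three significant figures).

seawater: 1030 kg/m³ × 10 m/s² × 5780 m = 5.953×10^7 Pa = 0.05953 GPa
coal seam: 1420 kg/m³ × 10 m/s² × 60 m = 8.520×10^5 Pa = 8.520×10^-4 GPa
gypsum: 2330 kg/m³ × 10 m/s² × 1430 m = 3.332×10^7 Pa = 0.03332 GPa
Total = 0.05953 + 8.520×10^-4 + 0.03332 = 0.093705 GPa

0.0937 GPa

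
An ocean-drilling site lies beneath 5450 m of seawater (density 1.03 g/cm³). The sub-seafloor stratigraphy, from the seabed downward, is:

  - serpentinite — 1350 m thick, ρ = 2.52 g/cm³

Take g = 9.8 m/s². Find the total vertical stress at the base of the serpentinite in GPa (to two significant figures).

seawater: 1030 kg/m³ × 9.8 m/s² × 5450 m = 5.501×10^7 Pa = 0.05501 GPa
serpentinite: 2520 kg/m³ × 9.8 m/s² × 1350 m = 3.334×10^7 Pa = 0.03334 GPa
Total = 0.05501 + 0.03334 = 0.088352 GPa

0.088 GPa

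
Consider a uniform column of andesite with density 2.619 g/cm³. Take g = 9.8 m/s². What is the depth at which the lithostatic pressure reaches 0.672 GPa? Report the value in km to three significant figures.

26.2 km

h = P/(ρg) = 0.672 GPa / (2619 kg/m³ × 9.8 m/s²) = 6.720×10^8 Pa / 25666 Pa/m = 26182 m
= 26.182 km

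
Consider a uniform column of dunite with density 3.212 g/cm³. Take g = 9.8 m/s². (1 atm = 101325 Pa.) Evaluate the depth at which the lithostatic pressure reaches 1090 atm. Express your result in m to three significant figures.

h = P/(ρg) = 1090 atm / (3212 kg/m³ × 9.8 m/s²) = 1.104×10^8 Pa / 31478 Pa/m = 3508.7 m

3510 m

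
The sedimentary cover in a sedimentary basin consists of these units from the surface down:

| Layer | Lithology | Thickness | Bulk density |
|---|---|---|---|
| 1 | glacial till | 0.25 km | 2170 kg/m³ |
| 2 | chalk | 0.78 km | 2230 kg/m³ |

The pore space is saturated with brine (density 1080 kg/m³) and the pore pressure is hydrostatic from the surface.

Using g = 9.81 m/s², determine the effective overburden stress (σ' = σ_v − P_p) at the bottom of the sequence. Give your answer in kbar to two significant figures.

Overburden (lithostatic) stress σ_v:
glacial till: 2170 kg/m³ × 9.81 m/s² × 250 m = 5.322×10^6 Pa = 5.322 MPa
chalk: 2230 kg/m³ × 9.81 m/s² × 780 m = 1.706×10^7 Pa = 17.06 MPa
Total = 5.322 + 17.06 = 22.385 MPa
Pore pressure P_p = 1080 kg/m³ × 9.81 m/s² × 1030 m = 1.091×10^7 Pa = 10.91 MPa
Effective stress σ' = σ_v − P_p = 22.39 − 10.91 = 11.473 MPa = 0.11473 kbar

0.11 kbar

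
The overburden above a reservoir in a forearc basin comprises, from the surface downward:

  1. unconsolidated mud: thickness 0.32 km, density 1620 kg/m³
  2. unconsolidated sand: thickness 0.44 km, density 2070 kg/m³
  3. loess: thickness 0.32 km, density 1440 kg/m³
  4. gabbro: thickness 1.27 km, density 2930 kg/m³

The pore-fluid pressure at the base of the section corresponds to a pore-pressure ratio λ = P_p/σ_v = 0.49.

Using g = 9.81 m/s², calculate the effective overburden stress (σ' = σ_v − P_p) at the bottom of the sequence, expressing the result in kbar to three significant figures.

0.281 kbar

Overburden (lithostatic) stress σ_v:
unconsolidated mud: 1620 kg/m³ × 9.81 m/s² × 320 m = 5.086×10^6 Pa = 5.086 MPa
unconsolidated sand: 2070 kg/m³ × 9.81 m/s² × 440 m = 8.935×10^6 Pa = 8.935 MPa
loess: 1440 kg/m³ × 9.81 m/s² × 320 m = 4.520×10^6 Pa = 4.520 MPa
gabbro: 2930 kg/m³ × 9.81 m/s² × 1270 m = 3.650×10^7 Pa = 36.50 MPa
Total = 5.086 + 8.935 + 4.520 + 36.50 = 55.045 MPa
Pore pressure P_p = λ·σ_v = 0.49 × 55.04 MPa = 26.97 MPa
Effective stress σ' = σ_v − P_p = 55.04 − 26.97 = 28.073 MPa = 0.28073 kbar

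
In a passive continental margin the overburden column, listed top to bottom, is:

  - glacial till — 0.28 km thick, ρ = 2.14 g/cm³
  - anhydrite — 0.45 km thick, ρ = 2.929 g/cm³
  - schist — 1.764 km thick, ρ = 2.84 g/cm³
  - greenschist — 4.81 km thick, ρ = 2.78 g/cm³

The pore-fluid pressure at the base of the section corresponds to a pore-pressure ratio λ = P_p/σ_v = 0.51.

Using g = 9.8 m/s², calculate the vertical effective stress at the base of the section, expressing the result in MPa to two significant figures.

Overburden (lithostatic) stress σ_v:
glacial till: 2140 kg/m³ × 9.8 m/s² × 280 m = 5.872×10^6 Pa = 5.872 MPa
anhydrite: 2929 kg/m³ × 9.8 m/s² × 450 m = 1.292×10^7 Pa = 12.92 MPa
schist: 2840 kg/m³ × 9.8 m/s² × 1764 m = 4.910×10^7 Pa = 49.10 MPa
greenschist: 2780 kg/m³ × 9.8 m/s² × 4810 m = 1.310×10^8 Pa = 131.0 MPa
Total = 5.872 + 12.92 + 49.10 + 131.0 = 198.93 MPa
Pore pressure P_p = λ·σ_v = 0.51 × 198.9 MPa = 101.5 MPa
Effective stress σ' = σ_v − P_p = 198.9 − 101.5 = 97.475 MPa

97 MPa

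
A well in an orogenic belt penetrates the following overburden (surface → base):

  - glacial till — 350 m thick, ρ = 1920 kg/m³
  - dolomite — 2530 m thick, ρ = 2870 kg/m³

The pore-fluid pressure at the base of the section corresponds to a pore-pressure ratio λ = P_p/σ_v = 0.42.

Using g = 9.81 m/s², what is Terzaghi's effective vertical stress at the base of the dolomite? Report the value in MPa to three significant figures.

45.1 MPa

Overburden (lithostatic) stress σ_v:
glacial till: 1920 kg/m³ × 9.81 m/s² × 350 m = 6.592×10^6 Pa = 6.592 MPa
dolomite: 2870 kg/m³ × 9.81 m/s² × 2530 m = 7.123×10^7 Pa = 71.23 MPa
Total = 6.592 + 71.23 = 77.824 MPa
Pore pressure P_p = λ·σ_v = 0.42 × 77.82 MPa = 32.69 MPa
Effective stress σ' = σ_v − P_p = 77.82 − 32.69 = 45.138 MPa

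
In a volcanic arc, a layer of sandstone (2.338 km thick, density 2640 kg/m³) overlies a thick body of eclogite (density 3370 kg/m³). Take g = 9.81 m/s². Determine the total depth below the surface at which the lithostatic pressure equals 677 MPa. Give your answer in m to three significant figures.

21000 m

Pressure at base of upper layers: 2640×9.81×2338 = 6.055×10^7 Pa = 60.55 MPa
Remaining pressure to be supplied by eclogite: 6.770×10^8 − 6.055×10^7 = 6.164×10^8 Pa
Additional depth in eclogite = 6.164×10^8 Pa / (3370 kg/m³ × 9.81 m/s²) = 18647 m
Total depth = 2338 m + 18647 m = 20985 m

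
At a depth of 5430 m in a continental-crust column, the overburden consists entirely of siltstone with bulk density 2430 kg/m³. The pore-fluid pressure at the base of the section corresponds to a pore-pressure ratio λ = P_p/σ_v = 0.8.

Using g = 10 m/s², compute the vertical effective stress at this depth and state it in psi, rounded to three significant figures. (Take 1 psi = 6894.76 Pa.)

3830 psi

Overburden (lithostatic) stress σ_v:
siltstone: 2430 kg/m³ × 10 m/s² × 5430 m = 1.319×10^8 Pa = 131.9 MPa
Pore pressure P_p = λ·σ_v = 0.8 × 131.9 MPa = 105.6 MPa
Effective stress σ' = σ_v − P_p = 131.9 − 105.6 = 26.390 MPa = 3827.5 psi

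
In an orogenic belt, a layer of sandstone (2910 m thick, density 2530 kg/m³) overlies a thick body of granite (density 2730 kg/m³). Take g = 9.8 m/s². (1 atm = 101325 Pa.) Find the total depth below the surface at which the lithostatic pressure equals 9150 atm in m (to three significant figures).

Pressure at base of upper layers: 2530×9.8×2910 = 7.215×10^7 Pa = 712.1 atm
Remaining pressure to be supplied by granite: 9.271×10^8 − 7.215×10^7 = 8.550×10^8 Pa
Additional depth in granite = 8.550×10^8 Pa / (2730 kg/m³ × 9.8 m/s²) = 31957 m
Total depth = 2910 m + 31957 m = 34867 m

34900 m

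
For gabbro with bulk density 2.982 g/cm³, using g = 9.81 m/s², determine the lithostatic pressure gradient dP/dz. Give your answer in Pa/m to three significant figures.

29300 Pa/m

dP/dz = ρg = 2982 kg/m³ × 9.81 m/s² = 29253 Pa/m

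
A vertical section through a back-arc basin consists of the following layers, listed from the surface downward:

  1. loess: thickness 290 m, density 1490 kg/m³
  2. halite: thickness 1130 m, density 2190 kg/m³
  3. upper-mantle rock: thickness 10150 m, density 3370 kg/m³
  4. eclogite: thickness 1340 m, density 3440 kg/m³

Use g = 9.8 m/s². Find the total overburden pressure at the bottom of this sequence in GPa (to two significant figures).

0.41 GPa

loess: 1490 kg/m³ × 9.8 m/s² × 290 m = 4.235×10^6 Pa = 4.235×10^-3 GPa
halite: 2190 kg/m³ × 9.8 m/s² × 1130 m = 2.425×10^7 Pa = 0.02425 GPa
upper-mantle rock: 3370 kg/m³ × 9.8 m/s² × 10150 m = 3.352×10^8 Pa = 0.3352 GPa
eclogite: 3440 kg/m³ × 9.8 m/s² × 1340 m = 4.517×10^7 Pa = 0.04517 GPa
Total = 4.235×10^-3 + 0.02425 + 0.3352 + 0.04517 = 0.40887 GPa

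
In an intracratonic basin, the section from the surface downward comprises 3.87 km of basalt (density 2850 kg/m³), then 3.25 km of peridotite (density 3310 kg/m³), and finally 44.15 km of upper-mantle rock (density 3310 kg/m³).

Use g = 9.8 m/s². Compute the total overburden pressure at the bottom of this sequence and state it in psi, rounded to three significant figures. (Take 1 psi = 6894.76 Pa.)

239000 psi

basalt: 2850 kg/m³ × 9.8 m/s² × 3870 m = 1.081×10^8 Pa = 15677 psi
peridotite: 3310 kg/m³ × 9.8 m/s² × 3250 m = 1.054×10^8 Pa = 15290 psi
upper-mantle rock: 3310 kg/m³ × 9.8 m/s² × 44150 m = 1.432×10^9 Pa = 2.077×10^5 psi
Total = 15677 + 15290 + 2.077×10^5 = 2.3868×10^5 psi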